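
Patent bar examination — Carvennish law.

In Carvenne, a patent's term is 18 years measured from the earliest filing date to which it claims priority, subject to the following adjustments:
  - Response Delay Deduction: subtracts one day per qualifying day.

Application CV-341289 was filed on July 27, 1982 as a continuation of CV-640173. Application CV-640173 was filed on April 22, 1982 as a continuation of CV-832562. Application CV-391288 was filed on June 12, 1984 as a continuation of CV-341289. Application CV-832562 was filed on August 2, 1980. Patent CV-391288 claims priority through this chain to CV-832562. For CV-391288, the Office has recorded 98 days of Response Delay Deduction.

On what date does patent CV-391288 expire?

1998-04-26

Earliest priority filing: 2 August 1980.
Base term: 2 August 1980 + 18 years → 2 August 1998.
Response Delay Deduction: −98 days → 26 April 1998.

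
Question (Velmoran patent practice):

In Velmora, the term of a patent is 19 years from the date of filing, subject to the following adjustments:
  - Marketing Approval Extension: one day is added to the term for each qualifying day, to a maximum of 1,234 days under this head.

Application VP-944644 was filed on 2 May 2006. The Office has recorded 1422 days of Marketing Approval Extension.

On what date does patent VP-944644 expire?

2028-09-17

Base term: filing date + 19 years → 2 May 2025.
Marketing Approval Extension: 1422 days claimed exceeds the 1234-day cap, so +1234 days → 17 September 2028.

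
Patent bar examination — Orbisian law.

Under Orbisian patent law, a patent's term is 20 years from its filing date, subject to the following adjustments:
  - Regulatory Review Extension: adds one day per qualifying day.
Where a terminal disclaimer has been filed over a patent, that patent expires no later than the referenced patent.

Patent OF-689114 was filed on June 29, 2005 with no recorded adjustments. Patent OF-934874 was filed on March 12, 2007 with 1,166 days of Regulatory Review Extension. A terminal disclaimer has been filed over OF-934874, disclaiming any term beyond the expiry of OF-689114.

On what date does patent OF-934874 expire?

2025-06-29

Natural term of OF-934874:
  Base: filing + 20 years → 12 March 2027.
  Regulatory Review Extension: +1166 days → 21 May 2030.
Expiry of referenced patent OF-689114:
  Base: filing + 20 years → 29 June 2025.
Terminal disclaimer: OF-934874 expires on the earlier of 21 May 2030 and 29 June 2025.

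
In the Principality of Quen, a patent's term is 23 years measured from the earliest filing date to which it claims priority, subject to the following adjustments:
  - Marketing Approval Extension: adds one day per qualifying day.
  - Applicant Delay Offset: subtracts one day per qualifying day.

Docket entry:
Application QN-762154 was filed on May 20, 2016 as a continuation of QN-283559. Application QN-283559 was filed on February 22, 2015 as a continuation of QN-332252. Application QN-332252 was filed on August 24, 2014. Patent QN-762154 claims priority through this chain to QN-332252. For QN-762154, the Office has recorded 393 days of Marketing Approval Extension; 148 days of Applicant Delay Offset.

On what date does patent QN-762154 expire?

April 26, 2038

Earliest priority filing: 24 August 2014.
Base term: 24 August 2014 + 23 years → 24 August 2037.
Marketing Approval Extension: +393 days → 21 September 2038.
Applicant Delay Offset: −148 days → 26 April 2038.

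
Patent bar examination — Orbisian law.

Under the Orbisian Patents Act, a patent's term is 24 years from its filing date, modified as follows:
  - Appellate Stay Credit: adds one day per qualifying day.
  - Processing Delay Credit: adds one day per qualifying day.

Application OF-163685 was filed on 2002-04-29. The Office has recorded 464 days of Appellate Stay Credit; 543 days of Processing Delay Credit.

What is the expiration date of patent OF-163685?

January 30, 2029

Base term: filing date + 24 years → 29 April 2026.
Appellate Stay Credit: +464 days → 6 August 2027.
Processing Delay Credit: +543 days → 30 January 2029.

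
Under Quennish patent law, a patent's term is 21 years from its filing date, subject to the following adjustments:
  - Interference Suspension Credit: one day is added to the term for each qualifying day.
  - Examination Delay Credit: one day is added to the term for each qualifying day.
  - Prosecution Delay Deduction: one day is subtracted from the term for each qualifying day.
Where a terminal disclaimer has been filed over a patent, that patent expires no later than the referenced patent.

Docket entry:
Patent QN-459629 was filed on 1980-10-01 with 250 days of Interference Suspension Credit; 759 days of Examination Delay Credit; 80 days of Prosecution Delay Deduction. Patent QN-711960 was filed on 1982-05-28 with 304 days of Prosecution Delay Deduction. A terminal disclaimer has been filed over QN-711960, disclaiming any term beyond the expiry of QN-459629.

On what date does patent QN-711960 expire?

2002-07-28

Natural term of QN-711960:
  Base: filing + 21 years → 28 May 2003.
  Prosecution Delay Deduction: −304 days → 28 July 2002.
Expiry of referenced patent QN-459629:
  Base: filing + 21 years → 1 October 2001.
  Interference Suspension Credit: +250 days → 8 June 2002.
  Examination Delay Credit: +759 days → 6 July 2004.
  Prosecution Delay Deduction: −80 days → 17 April 2004.
Terminal disclaimer: QN-711960 expires on the earlier of 28 July 2002 and 17 April 2004.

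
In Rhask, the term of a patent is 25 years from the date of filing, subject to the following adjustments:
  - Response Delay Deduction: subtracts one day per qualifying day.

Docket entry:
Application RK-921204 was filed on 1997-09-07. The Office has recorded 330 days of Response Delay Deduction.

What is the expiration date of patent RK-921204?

Base term: filing date + 25 years → 7 September 2022.
Response Delay Deduction: −330 days → 12 October 2021.

2021-10-12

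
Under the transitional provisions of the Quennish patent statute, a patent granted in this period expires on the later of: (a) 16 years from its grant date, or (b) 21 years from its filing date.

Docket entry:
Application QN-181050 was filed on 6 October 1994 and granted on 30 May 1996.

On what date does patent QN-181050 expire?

2015-10-06

(a) grant + 16 years → 30 May 2012.
(b) filing + 21 years → 6 October 2015.
Later of the two: 6 October 2015.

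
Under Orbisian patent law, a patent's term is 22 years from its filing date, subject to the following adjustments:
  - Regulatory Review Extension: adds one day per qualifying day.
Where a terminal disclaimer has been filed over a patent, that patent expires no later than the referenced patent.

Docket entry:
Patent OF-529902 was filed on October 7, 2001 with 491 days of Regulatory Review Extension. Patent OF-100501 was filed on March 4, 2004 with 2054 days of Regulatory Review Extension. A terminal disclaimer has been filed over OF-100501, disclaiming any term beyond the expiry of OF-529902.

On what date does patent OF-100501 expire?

Natural term of OF-100501:
  Base: filing + 22 years → 4 March 2026.
  Regulatory Review Extension: +2054 days → 18 October 2031.
Expiry of referenced patent OF-529902:
  Base: filing + 22 years → 7 October 2023.
  Regulatory Review Extension: +491 days → 9 February 2025.
Terminal disclaimer: OF-100501 expires on the earlier of 18 October 2031 and 9 February 2025.

February 9, 2025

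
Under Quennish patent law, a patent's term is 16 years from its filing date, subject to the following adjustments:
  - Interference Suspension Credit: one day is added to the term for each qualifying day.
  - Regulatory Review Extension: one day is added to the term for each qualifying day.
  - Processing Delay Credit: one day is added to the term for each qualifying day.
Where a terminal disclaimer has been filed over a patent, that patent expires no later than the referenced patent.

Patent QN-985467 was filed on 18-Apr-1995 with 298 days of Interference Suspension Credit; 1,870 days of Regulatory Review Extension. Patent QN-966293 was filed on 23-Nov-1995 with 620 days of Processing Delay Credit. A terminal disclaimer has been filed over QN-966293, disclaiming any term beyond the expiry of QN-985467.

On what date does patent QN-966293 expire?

2013-08-04

Natural term of QN-966293:
  Base: filing + 16 years → 23 November 2011.
  Processing Delay Credit: +620 days → 4 August 2013.
Expiry of referenced patent QN-985467:
  Base: filing + 16 years → 18 April 2011.
  Interference Suspension Credit: +298 days → 10 February 2012.
  Regulatory Review Extension: +1870 days → 25 March 2017.
Terminal disclaimer: QN-966293 expires on the earlier of 4 August 2013 and 25 March 2017.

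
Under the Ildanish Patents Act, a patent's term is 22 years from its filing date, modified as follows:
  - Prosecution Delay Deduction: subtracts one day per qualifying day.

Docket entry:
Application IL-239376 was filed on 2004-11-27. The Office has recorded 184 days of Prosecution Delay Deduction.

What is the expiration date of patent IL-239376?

2026-05-27

Base term: filing date + 22 years → 27 November 2026.
Prosecution Delay Deduction: −184 days → 27 May 2026.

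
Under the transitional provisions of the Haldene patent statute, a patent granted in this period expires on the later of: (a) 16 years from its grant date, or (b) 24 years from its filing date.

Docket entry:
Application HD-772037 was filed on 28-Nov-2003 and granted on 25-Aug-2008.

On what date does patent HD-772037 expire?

(a) grant + 16 years → 25 August 2024.
(b) filing + 24 years → 28 November 2027.
Later of the two: 28 November 2027.

2027-11-28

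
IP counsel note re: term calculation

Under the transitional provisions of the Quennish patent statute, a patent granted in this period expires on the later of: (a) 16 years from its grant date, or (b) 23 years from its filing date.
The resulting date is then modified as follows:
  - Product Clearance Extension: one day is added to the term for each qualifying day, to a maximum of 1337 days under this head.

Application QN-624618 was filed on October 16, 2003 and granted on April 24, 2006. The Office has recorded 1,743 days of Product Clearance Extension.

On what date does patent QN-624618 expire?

June 14, 2030

(a) grant + 16 years → 24 April 2022.
(b) filing + 23 years → 16 October 2026.
Later of the two: 16 October 2026.
Product Clearance Extension: 1743 days claimed exceeds the 1337-day cap, so +1337 days → 14 June 2030.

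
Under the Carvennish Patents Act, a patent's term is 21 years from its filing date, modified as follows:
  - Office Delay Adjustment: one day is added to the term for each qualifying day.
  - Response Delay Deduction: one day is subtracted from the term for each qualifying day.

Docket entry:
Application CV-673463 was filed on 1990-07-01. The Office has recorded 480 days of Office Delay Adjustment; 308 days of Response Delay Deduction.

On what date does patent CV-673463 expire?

Base term: filing date + 21 years → 1 July 2011.
Office Delay Adjustment: +480 days → 23 October 2012.
Response Delay Deduction: −308 days → 20 December 2011.

December 20, 2011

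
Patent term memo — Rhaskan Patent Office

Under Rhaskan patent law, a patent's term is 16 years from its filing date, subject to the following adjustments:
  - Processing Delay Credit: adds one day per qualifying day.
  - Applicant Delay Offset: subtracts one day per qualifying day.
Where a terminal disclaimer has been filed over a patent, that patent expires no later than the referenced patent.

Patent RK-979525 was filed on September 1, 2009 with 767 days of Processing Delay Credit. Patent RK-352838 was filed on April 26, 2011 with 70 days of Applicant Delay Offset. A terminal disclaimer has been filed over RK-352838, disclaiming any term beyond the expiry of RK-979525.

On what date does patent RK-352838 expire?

February 15, 2027

Natural term of RK-352838:
  Base: filing + 16 years → 26 April 2027.
  Applicant Delay Offset: −70 days → 15 February 2027.
Expiry of referenced patent RK-979525:
  Base: filing + 16 years → 1 September 2025.
  Processing Delay Credit: +767 days → 8 October 2027.
Terminal disclaimer: RK-352838 expires on the earlier of 15 February 2027 and 8 October 2027.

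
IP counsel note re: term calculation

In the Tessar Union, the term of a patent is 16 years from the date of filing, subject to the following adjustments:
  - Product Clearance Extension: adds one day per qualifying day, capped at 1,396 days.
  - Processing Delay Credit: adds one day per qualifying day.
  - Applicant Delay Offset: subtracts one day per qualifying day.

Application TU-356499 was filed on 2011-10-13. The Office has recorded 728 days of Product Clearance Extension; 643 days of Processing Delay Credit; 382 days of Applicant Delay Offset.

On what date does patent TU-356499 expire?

Base term: filing date + 16 years → 13 October 2027.
Product Clearance Extension: 728 days (within the 1396-day cap) → +728 days → 10 October 2029.
Processing Delay Credit: +643 days → 15 July 2031.
Applicant Delay Offset: −382 days → 28 June 2030.

2030-06-28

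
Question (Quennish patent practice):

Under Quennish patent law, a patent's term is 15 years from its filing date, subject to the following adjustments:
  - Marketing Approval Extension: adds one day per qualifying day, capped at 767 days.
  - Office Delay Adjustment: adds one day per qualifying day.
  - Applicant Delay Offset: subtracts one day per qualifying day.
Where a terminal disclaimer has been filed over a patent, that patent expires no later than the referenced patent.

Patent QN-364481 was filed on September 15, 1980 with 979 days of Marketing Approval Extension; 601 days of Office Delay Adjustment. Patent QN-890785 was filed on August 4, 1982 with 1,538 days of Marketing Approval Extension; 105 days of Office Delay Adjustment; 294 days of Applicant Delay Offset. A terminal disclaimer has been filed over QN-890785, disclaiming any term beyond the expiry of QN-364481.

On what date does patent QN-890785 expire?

Natural term of QN-890785:
  Base: filing + 15 years → 4 August 1997.
  Marketing Approval Extension: 1538 days claimed exceeds the 767-day cap, so +767 days → 10 September 1999.
  Office Delay Adjustment: +105 days → 24 December 1999.
  Applicant Delay Offset: −294 days → 5 March 1999.
Expiry of referenced patent QN-364481:
  Base: filing + 15 years → 15 September 1995.
  Marketing Approval Extension: 979 days claimed exceeds the 767-day cap, so +767 days → 21 October 1997.
  Office Delay Adjustment: +601 days → 14 June 1999.
Terminal disclaimer: QN-890785 expires on the earlier of 5 March 1999 and 14 June 1999.

1999-03-05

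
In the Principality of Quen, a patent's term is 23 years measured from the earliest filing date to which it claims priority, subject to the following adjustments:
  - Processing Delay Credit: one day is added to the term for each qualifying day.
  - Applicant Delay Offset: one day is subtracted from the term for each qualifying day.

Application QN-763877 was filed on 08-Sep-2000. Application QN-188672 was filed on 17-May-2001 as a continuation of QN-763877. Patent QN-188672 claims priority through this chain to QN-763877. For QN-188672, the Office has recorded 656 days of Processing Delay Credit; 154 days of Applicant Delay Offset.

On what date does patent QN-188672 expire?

2025-01-22

Earliest priority filing: 8 September 2000.
Base term: 8 September 2000 + 23 years → 8 September 2023.
Processing Delay Credit: +656 days → 25 June 2025.
Applicant Delay Offset: −154 days → 22 January 2025.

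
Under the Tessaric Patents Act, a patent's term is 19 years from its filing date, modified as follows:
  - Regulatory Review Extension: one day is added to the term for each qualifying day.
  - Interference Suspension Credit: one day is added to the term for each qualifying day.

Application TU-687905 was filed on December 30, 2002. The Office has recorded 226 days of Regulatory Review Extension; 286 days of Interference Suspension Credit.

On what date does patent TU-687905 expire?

Base term: filing date + 19 years → 30 December 2021.
Regulatory Review Extension: +226 days → 13 August 2022.
Interference Suspension Credit: +286 days → 26 May 2023.

2023-05-26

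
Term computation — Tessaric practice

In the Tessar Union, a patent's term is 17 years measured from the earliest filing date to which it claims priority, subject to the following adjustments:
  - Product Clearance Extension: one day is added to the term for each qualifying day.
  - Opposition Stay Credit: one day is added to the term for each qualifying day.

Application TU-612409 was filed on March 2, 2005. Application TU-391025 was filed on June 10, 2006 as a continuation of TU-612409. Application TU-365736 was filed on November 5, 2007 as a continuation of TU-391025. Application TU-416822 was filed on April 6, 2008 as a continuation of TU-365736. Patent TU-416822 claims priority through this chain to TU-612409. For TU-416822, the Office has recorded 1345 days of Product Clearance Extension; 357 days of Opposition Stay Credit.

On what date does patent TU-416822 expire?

2026-10-29

Earliest priority filing: 2 March 2005.
Base term: 2 March 2005 + 17 years → 2 March 2022.
Product Clearance Extension: +1345 days → 6 November 2025.
Opposition Stay Credit: +357 days → 29 October 2026.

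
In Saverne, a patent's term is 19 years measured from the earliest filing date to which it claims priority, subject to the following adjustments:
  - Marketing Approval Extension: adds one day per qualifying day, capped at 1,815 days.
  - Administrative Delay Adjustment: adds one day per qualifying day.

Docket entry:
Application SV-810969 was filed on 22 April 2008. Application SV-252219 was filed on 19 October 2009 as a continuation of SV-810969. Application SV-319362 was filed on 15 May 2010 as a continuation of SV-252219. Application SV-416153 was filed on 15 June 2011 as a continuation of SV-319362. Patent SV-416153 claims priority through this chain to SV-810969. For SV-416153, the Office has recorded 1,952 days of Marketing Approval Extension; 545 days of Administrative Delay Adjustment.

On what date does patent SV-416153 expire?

Earliest priority filing: 22 April 2008.
Base term: 22 April 2008 + 19 years → 22 April 2027.
Marketing Approval Extension: 1952 days claimed exceeds the 1815-day cap, so +1815 days → 10 April 2032.
Administrative Delay Adjustment: +545 days → 7 October 2033.

2033-10-07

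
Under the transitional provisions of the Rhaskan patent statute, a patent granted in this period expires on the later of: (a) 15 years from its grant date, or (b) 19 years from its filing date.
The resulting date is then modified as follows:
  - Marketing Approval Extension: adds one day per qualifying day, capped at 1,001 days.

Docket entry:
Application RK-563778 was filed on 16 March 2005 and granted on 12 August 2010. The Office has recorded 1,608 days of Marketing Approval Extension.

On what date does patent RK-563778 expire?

May 9, 2028

(a) grant + 15 years → 12 August 2025.
(b) filing + 19 years → 16 March 2024.
Later of the two: 12 August 2025.
Marketing Approval Extension: 1608 days claimed exceeds the 1001-day cap, so +1001 days → 9 May 2028.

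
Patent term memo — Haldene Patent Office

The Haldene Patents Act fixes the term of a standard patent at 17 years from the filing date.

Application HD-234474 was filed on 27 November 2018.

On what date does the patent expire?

November 27, 2035

Filing date + 17 years → 27 November 2035.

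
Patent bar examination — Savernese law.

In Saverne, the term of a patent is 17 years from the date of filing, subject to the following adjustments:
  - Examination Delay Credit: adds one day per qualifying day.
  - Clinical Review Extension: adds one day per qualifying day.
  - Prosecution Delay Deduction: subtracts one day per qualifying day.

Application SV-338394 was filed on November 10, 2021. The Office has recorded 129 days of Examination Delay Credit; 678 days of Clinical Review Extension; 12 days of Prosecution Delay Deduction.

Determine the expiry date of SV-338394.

2041-01-13

Base term: filing date + 17 years → 10 November 2038.
Examination Delay Credit: +129 days → 19 March 2039.
Clinical Review Extension: +678 days → 25 January 2041.
Prosecution Delay Deduction: −12 days → 13 January 2041.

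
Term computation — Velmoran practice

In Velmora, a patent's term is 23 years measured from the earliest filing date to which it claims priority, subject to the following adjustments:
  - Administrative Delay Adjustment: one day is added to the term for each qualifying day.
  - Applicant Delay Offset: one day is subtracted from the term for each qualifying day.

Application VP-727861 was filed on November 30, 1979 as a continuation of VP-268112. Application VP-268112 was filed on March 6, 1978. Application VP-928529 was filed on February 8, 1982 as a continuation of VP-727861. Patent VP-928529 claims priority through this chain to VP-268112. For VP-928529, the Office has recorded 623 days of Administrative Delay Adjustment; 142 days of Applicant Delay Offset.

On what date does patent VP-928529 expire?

2002-06-30

Earliest priority filing: 6 March 1978.
Base term: 6 March 1978 + 23 years → 6 March 2001.
Administrative Delay Adjustment: +623 days → 19 November 2002.
Applicant Delay Offset: −142 days → 30 June 2002.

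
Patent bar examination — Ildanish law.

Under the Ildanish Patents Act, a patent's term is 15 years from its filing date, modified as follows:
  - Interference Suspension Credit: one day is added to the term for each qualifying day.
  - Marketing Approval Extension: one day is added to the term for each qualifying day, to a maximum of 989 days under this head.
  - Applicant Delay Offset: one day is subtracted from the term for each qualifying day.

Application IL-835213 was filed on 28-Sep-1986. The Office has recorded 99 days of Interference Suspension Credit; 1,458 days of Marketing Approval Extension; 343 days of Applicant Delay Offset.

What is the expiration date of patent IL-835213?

Base term: filing date + 15 years → 28 September 2001.
Interference Suspension Credit: +99 days → 5 January 2002.
Marketing Approval Extension: 1458 days claimed exceeds the 989-day cap, so +989 days → 20 September 2004.
Applicant Delay Offset: −343 days → 13 October 2003.

October 13, 2003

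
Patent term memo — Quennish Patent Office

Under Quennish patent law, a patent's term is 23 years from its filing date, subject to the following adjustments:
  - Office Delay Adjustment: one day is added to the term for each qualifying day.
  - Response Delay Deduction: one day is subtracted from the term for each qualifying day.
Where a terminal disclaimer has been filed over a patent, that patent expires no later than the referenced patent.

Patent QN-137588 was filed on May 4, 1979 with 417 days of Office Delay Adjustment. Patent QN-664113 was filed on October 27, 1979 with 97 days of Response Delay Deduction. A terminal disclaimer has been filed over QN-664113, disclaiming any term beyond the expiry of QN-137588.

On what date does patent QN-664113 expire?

July 22, 2002

Natural term of QN-664113:
  Base: filing + 23 years → 27 October 2002.
  Response Delay Deduction: −97 days → 22 July 2002.
Expiry of referenced patent QN-137588:
  Base: filing + 23 years → 4 May 2002.
  Office Delay Adjustment: +417 days → 25 June 2003.
Terminal disclaimer: QN-664113 expires on the earlier of 22 July 2002 and 25 June 2003.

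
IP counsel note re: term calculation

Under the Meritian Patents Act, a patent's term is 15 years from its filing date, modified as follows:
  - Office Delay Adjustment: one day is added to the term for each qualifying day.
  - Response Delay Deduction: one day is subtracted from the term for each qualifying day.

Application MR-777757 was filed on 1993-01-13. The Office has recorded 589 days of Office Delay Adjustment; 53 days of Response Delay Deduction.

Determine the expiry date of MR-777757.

Base term: filing date + 15 years → 13 January 2008.
Office Delay Adjustment: +589 days → 24 August 2009.
Response Delay Deduction: −53 days → 2 July 2009.

2009-07-02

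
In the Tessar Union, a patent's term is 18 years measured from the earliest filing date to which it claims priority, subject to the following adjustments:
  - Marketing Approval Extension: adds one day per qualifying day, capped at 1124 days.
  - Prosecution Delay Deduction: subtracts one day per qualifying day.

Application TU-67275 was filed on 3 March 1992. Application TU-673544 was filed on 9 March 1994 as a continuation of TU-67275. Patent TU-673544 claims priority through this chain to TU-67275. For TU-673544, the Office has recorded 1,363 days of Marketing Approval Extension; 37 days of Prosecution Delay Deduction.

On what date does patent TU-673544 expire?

Earliest priority filing: 3 March 1992.
Base term: 3 March 1992 + 18 years → 3 March 2010.
Marketing Approval Extension: 1363 days claimed exceeds the 1124-day cap, so +1124 days → 31 March 2013.
Prosecution Delay Deduction: −37 days → 22 February 2013.

2013-02-22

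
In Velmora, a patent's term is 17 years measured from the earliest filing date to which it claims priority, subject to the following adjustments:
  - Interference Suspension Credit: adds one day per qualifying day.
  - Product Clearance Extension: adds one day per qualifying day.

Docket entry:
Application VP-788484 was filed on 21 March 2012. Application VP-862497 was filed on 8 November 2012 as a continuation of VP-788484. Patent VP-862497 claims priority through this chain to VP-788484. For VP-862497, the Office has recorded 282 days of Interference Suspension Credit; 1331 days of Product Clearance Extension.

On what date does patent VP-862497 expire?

Earliest priority filing: 21 March 2012.
Base term: 21 March 2012 + 17 years → 21 March 2029.
Interference Suspension Credit: +282 days → 28 December 2029.
Product Clearance Extension: +1331 days → 20 August 2033.

2033-08-20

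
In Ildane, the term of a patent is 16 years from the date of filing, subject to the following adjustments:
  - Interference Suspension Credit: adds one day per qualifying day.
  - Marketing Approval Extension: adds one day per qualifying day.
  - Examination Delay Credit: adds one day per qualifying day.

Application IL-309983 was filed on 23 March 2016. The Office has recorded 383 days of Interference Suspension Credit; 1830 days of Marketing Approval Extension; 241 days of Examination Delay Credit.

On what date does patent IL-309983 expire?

2038-12-11

Base term: filing date + 16 years → 23 March 2032.
Interference Suspension Credit: +383 days → 10 April 2033.
Marketing Approval Extension: +1830 days → 14 April 2038.
Examination Delay Credit: +241 days → 11 December 2038.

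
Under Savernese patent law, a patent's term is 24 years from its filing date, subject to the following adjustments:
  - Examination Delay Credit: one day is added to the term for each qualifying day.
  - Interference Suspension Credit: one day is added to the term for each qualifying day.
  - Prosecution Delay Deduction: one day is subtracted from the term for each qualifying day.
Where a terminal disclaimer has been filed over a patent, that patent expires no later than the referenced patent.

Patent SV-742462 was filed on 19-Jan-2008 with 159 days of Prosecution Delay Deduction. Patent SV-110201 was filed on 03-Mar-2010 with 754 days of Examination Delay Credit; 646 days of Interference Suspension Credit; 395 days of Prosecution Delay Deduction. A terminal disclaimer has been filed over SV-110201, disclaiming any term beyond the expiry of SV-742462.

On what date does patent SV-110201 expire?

Natural term of SV-110201:
  Base: filing + 24 years → 3 March 2034.
  Examination Delay Credit: +754 days → 26 March 2036.
  Interference Suspension Credit: +646 days → 1 January 2038.
  Prosecution Delay Deduction: −395 days → 2 December 2036.
Expiry of referenced patent SV-742462:
  Base: filing + 24 years → 19 January 2032.
  Prosecution Delay Deduction: −159 days → 13 August 2031.
Terminal disclaimer: SV-110201 expires on the earlier of 2 December 2036 and 13 August 2031.

August 13, 2031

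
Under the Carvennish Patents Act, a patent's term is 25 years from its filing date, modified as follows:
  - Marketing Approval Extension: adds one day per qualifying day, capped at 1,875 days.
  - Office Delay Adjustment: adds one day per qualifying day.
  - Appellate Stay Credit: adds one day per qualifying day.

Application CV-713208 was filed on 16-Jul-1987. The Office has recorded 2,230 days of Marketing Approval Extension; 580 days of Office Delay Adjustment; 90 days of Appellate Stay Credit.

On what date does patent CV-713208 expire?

Base term: filing date + 25 years → 16 July 2012.
Marketing Approval Extension: 2230 days claimed exceeds the 1875-day cap, so +1875 days → 3 September 2017.
Office Delay Adjustment: +580 days → 6 April 2019.
Appellate Stay Credit: +90 days → 5 July 2019.

July 5, 2019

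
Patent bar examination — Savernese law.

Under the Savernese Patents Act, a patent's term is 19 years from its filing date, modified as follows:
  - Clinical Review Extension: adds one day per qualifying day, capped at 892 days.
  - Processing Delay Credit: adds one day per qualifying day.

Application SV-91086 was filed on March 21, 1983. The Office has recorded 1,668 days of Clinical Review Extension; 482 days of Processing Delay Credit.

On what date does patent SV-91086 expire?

2005-12-24

Base term: filing date + 19 years → 21 March 2002.
Clinical Review Extension: 1668 days claimed exceeds the 892-day cap, so +892 days → 29 August 2004.
Processing Delay Credit: +482 days → 24 December 2005.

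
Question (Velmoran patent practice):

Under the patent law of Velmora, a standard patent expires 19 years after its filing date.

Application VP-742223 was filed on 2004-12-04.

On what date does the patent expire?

2023-12-04

Filing date + 19 years → 4 December 2023.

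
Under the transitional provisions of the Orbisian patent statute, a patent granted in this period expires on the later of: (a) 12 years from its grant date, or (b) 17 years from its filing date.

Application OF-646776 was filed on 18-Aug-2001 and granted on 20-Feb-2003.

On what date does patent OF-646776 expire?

August 18, 2018

(a) grant + 12 years → 20 February 2015.
(b) filing + 17 years → 18 August 2018.
Later of the two: 18 August 2018.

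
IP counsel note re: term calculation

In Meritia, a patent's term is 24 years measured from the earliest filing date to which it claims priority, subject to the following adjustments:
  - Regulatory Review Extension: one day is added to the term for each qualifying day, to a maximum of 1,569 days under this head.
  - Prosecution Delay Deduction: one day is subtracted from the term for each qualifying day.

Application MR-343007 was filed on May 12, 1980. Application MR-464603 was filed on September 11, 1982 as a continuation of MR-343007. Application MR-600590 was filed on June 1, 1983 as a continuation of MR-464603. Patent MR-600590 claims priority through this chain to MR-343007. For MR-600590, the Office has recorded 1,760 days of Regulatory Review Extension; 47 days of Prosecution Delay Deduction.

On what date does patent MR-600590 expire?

Earliest priority filing: 12 May 1980.
Base term: 12 May 1980 + 24 years → 12 May 2004.
Regulatory Review Extension: 1760 days claimed exceeds the 1569-day cap, so +1569 days → 28 August 2008.
Prosecution Delay Deduction: −47 days → 12 July 2008.

2008-07-12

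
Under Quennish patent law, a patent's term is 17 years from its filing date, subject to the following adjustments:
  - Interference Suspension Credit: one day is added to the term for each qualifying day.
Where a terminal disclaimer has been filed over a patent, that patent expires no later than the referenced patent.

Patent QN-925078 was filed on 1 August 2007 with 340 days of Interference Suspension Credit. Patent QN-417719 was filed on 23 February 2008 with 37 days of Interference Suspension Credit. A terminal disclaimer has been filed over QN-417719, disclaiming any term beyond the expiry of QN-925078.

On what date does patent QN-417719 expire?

2025-04-01

Natural term of QN-417719:
  Base: filing + 17 years → 23 February 2025.
  Interference Suspension Credit: +37 days → 1 April 2025.
Expiry of referenced patent QN-925078:
  Base: filing + 17 years → 1 August 2024.
  Interference Suspension Credit: +340 days → 7 July 2025.
Terminal disclaimer: QN-417719 expires on the earlier of 1 April 2025 and 7 July 2025.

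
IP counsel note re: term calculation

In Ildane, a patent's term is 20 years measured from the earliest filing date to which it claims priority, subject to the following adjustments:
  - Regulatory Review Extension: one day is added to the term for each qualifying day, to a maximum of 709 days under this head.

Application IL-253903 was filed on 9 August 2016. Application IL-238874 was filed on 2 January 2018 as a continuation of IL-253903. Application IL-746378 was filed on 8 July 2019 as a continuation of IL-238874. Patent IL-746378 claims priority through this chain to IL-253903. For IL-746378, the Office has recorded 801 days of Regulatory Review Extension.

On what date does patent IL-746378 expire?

Earliest priority filing: 9 August 2016.
Base term: 9 August 2016 + 20 years → 9 August 2036.
Regulatory Review Extension: 801 days claimed exceeds the 709-day cap, so +709 days → 19 July 2038.

2038-07-19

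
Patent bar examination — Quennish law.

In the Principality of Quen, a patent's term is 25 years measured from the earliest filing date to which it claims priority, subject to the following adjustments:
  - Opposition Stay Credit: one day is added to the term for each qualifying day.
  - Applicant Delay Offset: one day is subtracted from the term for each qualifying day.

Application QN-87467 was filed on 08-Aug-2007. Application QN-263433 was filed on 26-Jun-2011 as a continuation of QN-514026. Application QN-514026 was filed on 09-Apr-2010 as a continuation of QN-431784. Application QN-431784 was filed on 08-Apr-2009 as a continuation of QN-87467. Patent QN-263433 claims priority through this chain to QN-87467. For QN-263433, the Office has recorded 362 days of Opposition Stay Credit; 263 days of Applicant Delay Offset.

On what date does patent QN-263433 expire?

Earliest priority filing: 8 August 2007.
Base term: 8 August 2007 + 25 years → 8 August 2032.
Opposition Stay Credit: +362 days → 5 August 2033.
Applicant Delay Offset: −263 days → 15 November 2032.

2032-11-15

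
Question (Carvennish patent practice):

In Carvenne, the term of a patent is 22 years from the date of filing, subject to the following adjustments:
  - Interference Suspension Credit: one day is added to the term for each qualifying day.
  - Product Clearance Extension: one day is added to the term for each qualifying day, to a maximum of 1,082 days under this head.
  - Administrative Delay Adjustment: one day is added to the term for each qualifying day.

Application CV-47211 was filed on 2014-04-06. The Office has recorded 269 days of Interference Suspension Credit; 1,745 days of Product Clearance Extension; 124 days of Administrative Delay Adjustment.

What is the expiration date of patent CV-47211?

Base term: filing date + 22 years → 6 April 2036.
Interference Suspension Credit: +269 days → 31 December 2036.
Product Clearance Extension: 1745 days claimed exceeds the 1082-day cap, so +1082 days → 18 December 2039.
Administrative Delay Adjustment: +124 days → 20 April 2040.

April 20, 2040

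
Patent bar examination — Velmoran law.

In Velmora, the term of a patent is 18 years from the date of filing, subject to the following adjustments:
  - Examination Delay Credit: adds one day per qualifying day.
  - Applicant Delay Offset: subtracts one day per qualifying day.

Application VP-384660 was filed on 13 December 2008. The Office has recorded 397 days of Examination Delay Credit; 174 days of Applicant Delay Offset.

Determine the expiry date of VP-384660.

July 24, 2027

Base term: filing date + 18 years → 13 December 2026.
Examination Delay Credit: +397 days → 14 January 2028.
Applicant Delay Offset: −174 days → 24 July 2027.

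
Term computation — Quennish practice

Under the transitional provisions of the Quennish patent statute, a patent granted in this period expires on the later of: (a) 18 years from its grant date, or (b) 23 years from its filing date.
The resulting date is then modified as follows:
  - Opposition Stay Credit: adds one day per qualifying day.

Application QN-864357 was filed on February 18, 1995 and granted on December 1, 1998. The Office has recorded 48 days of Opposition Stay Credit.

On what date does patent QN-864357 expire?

(a) grant + 18 years → 1 December 2016.
(b) filing + 23 years → 18 February 2018.
Later of the two: 18 February 2018.
Opposition Stay Credit: +48 days → 7 April 2018.

2018-04-07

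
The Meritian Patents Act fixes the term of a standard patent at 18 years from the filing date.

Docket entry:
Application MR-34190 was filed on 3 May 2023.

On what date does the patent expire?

May 3, 2041

Filing date + 18 years → 3 May 2041.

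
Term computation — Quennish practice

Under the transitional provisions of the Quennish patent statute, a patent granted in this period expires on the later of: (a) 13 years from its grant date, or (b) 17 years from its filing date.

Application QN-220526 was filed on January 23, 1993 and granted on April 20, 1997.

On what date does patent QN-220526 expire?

April 20, 2010

(a) grant + 13 years → 20 April 2010.
(b) filing + 17 years → 23 January 2010.
Later of the two: 20 April 2010.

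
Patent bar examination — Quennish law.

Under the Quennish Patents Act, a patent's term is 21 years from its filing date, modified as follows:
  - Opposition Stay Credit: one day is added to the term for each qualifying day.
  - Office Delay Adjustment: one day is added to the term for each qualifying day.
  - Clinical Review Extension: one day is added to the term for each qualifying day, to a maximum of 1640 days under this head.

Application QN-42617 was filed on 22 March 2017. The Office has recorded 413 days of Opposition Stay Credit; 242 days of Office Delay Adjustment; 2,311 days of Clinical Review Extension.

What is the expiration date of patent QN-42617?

2044-07-03

Base term: filing date + 21 years → 22 March 2038.
Opposition Stay Credit: +413 days → 9 May 2039.
Office Delay Adjustment: +242 days → 6 January 2040.
Clinical Review Extension: 2311 days claimed exceeds the 1640-day cap, so +1640 days → 3 July 2044.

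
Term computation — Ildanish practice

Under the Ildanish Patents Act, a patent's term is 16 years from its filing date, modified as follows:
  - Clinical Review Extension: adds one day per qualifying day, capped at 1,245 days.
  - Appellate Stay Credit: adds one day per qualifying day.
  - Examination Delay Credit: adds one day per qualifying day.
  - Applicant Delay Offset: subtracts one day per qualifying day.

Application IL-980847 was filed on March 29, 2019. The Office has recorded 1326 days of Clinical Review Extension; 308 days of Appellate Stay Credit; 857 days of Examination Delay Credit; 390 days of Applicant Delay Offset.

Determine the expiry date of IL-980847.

Base term: filing date + 16 years → 29 March 2035.
Clinical Review Extension: 1326 days claimed exceeds the 1245-day cap, so +1245 days → 25 August 2038.
Appellate Stay Credit: +308 days → 29 June 2039.
Examination Delay Credit: +857 days → 2 November 2041.
Applicant Delay Offset: −390 days → 8 October 2040.

2040-10-08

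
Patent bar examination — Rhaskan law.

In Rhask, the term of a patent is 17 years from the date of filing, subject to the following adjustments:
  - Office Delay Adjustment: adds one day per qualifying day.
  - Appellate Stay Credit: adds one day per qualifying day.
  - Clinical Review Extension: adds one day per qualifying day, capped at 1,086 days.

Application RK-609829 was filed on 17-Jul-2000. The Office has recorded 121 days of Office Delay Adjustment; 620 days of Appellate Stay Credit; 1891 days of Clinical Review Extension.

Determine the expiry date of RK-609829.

2022-07-18

Base term: filing date + 17 years → 17 July 2017.
Office Delay Adjustment: +121 days → 15 November 2017.
Appellate Stay Credit: +620 days → 28 July 2019.
Clinical Review Extension: 1891 days claimed exceeds the 1086-day cap, so +1086 days → 18 July 2022.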